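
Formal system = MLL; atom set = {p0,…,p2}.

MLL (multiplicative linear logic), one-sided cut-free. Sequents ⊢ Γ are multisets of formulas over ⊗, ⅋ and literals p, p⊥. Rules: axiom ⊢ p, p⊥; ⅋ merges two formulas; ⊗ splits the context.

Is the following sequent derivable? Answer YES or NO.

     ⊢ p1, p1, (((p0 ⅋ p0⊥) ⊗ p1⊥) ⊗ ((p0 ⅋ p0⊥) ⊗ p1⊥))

Derivation (root first):
[⊗]  ⊢ p1, p1, (((p0 ⅋ p0⊥) ⊗ p1⊥) ⊗ ((p0 ⅋ p0⊥) ⊗ p1⊥))
  [⊗]  ⊢ p1, ((p0 ⅋ p0⊥) ⊗ p1⊥)
    [⅋]  ⊢ (p0 ⅋ p0⊥)
      [Ax]  ⊢ p0, p0⊥
    [Ax]  ⊢ p1, p1⊥
  [⊗]  ⊢ p1, ((p0 ⅋ p0⊥) ⊗ p1⊥)
    [⅋]  ⊢ (p0 ⅋ p0⊥)
      [Ax]  ⊢ p0, p0⊥
    [Ax]  ⊢ p1, p1⊥

Result: YES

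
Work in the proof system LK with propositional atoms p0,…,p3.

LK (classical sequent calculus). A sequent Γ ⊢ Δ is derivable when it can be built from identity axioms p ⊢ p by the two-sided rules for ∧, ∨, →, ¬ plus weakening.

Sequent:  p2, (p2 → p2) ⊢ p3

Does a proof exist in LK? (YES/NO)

Truth-table refutation:
  v=0000: Γ:[p2=F, (p2 → p2)=T] Δ:[p3=F] refutes=False
  v=0001: Γ:[p2=F, (p2 → p2)=T] Δ:[p3=T] refutes=False
  v=0010: Γ:[p2=T, (p2 → p2)=T] Δ:[p3=F] refutes=True  ← countermodel

Result: NO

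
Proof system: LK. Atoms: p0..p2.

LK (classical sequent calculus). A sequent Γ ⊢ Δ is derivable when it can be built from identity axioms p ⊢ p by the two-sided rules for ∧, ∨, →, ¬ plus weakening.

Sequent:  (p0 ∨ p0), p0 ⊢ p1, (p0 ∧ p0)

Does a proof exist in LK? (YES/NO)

Derivation (root first):
[∧R] (p0 ∨ p0), p0 ⊢ p1, (p0 ∧ p0)
  [∨L] (p0 ∨ p0) ⊢ p1, p0
    [Ax] p0 ⊢ p0
    [WR] p0 ⊢ p0, p1
      [Ax] p0 ⊢ p0
  [Ax] p0 ⊢ p0

Result: YES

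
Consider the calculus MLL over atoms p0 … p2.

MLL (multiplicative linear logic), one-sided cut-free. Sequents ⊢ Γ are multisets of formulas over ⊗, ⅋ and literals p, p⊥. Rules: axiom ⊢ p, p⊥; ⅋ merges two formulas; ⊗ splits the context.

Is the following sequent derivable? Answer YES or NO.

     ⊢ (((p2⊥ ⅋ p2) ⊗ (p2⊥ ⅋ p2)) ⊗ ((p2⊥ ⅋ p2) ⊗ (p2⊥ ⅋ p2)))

Derivation trace:
[⊗]  ⊢ (((p2⊥ ⅋ p2) ⊗ (p2⊥ ⅋ p2)) ⊗ ((p2⊥ ⅋ p2) ⊗ (p2⊥ ⅋ p2)))
  [⊗]  ⊢ ((p2⊥ ⅋ p2) ⊗ (p2⊥ ⅋ p2))
    [⅋]  ⊢ (p2⊥ ⅋ p2)
      [Ax]  ⊢ p2, p2⊥
    [⅋]  ⊢ (p2⊥ ⅋ p2)
      [Ax]  ⊢ p2, p2⊥
  [⊗]  ⊢ ((p2⊥ ⅋ p2) ⊗ (p2⊥ ⅋ p2))
    [⅋]  ⊢ (p2⊥ ⅋ p2)
      [Ax]  ⊢ p2, p2⊥
    [⅋]  ⊢ (p2⊥ ⅋ p2)
      [Ax]  ⊢ p2, p2⊥

Result: YES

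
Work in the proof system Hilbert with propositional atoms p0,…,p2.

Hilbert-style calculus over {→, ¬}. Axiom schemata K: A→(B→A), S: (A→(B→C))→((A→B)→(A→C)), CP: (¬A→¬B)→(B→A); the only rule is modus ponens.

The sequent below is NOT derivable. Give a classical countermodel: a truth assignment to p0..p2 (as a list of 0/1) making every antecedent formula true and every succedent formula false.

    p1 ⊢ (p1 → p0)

Truth-table refutation:
  v=000: Γ:[p1=F] Δ:[(p1 → p0)=T] refutes=False
  v=001: Γ:[p1=F] Δ:[(p1 → p0)=T] refutes=False
  v=010: Γ:[p1=T] Δ:[(p1 → p0)=F] refutes=True  ← countermodel

Result: [0, 1, 0]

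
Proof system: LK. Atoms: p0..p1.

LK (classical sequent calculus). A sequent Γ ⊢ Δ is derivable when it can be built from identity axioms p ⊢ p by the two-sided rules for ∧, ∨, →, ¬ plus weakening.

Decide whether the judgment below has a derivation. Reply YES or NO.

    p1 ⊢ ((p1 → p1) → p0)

Enumerate valuations to refute Γ ⊢ Δ:
  v=00: Γ:[p1=F] Δ:[((p1 → p1) → p0)=F] refutes=False
  v=01: Γ:[p1=T] Δ:[((p1 → p1) → p0)=F] refutes=True  ← countermodel

Result: NO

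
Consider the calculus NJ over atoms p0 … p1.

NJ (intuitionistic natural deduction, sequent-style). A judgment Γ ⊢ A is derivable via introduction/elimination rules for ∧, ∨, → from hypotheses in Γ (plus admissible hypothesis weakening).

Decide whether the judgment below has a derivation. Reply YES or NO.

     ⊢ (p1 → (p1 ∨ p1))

Derivation (root first):
[→I]  ⊢ (p1 → (p1 ∨ p1))
  [∨I₁] p1 ⊢ (p1 ∨ p1)
    [Ax] p1 ⊢ p1

Result: YES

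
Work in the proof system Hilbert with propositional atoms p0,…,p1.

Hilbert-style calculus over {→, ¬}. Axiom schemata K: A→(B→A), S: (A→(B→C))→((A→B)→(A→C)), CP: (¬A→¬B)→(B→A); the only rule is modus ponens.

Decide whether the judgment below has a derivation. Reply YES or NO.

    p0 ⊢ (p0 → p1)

Truth-table refutation:
  v=00: Γ:[p0=F] Δ:[(p0 → p1)=T] refutes=False
  v=01: Γ:[p0=F] Δ:[(p0 → p1)=T] refutes=False
  v=10: Γ:[p0=T] Δ:[(p0 → p1)=F] refutes=True  ← countermodel

Result: NO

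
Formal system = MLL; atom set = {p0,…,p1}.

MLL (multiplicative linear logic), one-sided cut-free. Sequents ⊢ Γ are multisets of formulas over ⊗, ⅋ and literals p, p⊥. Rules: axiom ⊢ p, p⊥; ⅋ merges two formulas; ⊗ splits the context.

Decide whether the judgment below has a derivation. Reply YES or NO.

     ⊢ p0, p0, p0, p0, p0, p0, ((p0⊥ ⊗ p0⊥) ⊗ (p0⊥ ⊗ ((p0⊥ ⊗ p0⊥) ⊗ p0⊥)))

Derivation trace:
[⊗]  ⊢ p0, p0, p0, p0, p0, p0, ((p0⊥ ⊗ p0⊥) ⊗ (p0⊥ ⊗ ((p0⊥ ⊗ p0⊥) ⊗ p0⊥)))
  [⊗]  ⊢ p0, p0, (p0⊥ ⊗ p0⊥)
    [Ax]  ⊢ p0, p0⊥
    [Ax]  ⊢ p0, p0⊥
  [⊗]  ⊢ p0, p0, p0, p0, (p0⊥ ⊗ ((p0⊥ ⊗ p0⊥) ⊗ p0⊥))
    [Ax]  ⊢ p0, p0⊥
    [⊗]  ⊢ p0, p0, p0, ((p0⊥ ⊗ p0⊥) ⊗ p0⊥)
      [⊗]  ⊢ p0, p0, (p0⊥ ⊗ p0⊥)
        [Ax]  ⊢ p0, p0⊥
        [Ax]  ⊢ p0, p0⊥
      [Ax]  ⊢ p0, p0⊥

Result: YES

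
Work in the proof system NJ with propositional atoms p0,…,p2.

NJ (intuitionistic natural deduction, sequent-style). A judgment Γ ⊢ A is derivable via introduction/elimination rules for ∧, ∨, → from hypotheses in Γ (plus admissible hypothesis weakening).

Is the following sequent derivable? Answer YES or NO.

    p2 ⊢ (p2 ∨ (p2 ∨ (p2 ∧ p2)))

Derivation trace:
[∨I₂] p2 ⊢ (p2 ∨ (p2 ∨ (p2 ∧ p2)))
  [∨I₂] p2 ⊢ (p2 ∨ (p2 ∧ p2))
    [∧I] p2 ⊢ (p2 ∧ p2)
      [Ax] p2 ⊢ p2
      [Ax] p2 ⊢ p2

Result: YES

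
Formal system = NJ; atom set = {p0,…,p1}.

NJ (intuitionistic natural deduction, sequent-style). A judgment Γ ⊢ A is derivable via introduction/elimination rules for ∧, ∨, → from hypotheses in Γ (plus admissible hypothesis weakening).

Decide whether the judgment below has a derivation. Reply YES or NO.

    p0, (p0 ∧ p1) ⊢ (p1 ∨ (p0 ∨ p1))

Derivation (root first):
[∨I₂] p0, (p0 ∧ p1) ⊢ (p1 ∨ (p0 ∨ p1))
  [∨I₁] p0, (p0 ∧ p1) ⊢ (p0 ∨ p1)
    [Wk] p0, (p0 ∧ p1) ⊢ p0
      [Ax] p0 ⊢ p0

Result: YES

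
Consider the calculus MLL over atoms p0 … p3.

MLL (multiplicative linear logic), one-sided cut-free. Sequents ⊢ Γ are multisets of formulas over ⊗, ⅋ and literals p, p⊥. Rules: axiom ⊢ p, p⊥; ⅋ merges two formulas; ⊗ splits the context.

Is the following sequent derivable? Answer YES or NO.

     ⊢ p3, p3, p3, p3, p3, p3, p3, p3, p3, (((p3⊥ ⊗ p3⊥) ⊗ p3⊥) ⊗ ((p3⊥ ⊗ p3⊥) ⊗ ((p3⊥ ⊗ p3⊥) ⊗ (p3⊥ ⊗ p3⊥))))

Derivation (root first):
[⊗]  ⊢ p3, p3, p3, p3, p3, p3, p3, p3, p3, (((p3⊥ ⊗ p3⊥) ⊗ p3⊥) ⊗ ((p3⊥ ⊗ p3⊥) ⊗ ((p3⊥ ⊗ p3⊥) ⊗ (p3⊥ ⊗ p3⊥))))
  [⊗]  ⊢ p3, p3, p3, ((p3⊥ ⊗ p3⊥) ⊗ p3⊥)
    [⊗]  ⊢ p3, p3, (p3⊥ ⊗ p3⊥)
      [Ax]  ⊢ p3, p3⊥
      [Ax]  ⊢ p3, p3⊥
    [Ax]  ⊢ p3, p3⊥
  [⊗]  ⊢ p3, p3, p3, p3, p3, p3, ((p3⊥ ⊗ p3⊥) ⊗ ((p3⊥ ⊗ p3⊥) ⊗ (p3⊥ ⊗ p3⊥)))
    [⊗]  ⊢ p3, p3, (p3⊥ ⊗ p3⊥)
      [Ax]  ⊢ p3, p3⊥
      [Ax]  ⊢ p3, p3⊥
    [⊗]  ⊢ p3, p3, p3, p3, ((p3⊥ ⊗ p3⊥) ⊗ (p3⊥ ⊗ p3⊥))
      [⊗]  ⊢ p3, p3, (p3⊥ ⊗ p3⊥)
        [Ax]  ⊢ p3, p3⊥
        [Ax]  ⊢ p3, p3⊥
      [⊗]  ⊢ p3, p3, (p3⊥ ⊗ p3⊥)
        [Ax]  ⊢ p3, p3⊥
        [Ax]  ⊢ p3, p3⊥

Result: YES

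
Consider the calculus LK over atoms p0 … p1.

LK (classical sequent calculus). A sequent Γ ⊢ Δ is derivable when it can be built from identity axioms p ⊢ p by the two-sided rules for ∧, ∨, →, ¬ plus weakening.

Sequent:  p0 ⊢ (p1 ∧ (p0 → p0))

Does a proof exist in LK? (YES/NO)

Search for a countermodel by truth-table:
  v=00: Γ:[p0=F] Δ:[(p1 ∧ (p0 → p0))=F] refutes=False
  v=01: Γ:[p0=F] Δ:[(p1 ∧ (p0 → p0))=T] refutes=False
  v=10: Γ:[p0=T] Δ:[(p1 ∧ (p0 → p0))=F] refutes=True  ← countermodel

Result: NO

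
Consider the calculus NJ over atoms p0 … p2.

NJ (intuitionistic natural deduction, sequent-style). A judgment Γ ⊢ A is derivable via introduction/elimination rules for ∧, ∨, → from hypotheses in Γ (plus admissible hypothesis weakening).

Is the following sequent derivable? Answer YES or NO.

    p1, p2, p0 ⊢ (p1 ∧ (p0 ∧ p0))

Proof tree:
[∧I] p1, p2, p0 ⊢ (p1 ∧ (p0 ∧ p0))
  [Wk] p1, p1, p2 ⊢ p1
    [Wk] p1, p1 ⊢ p1
      [Ax] p1 ⊢ p1
  [∧I] p0 ⊢ (p0 ∧ p0)
    [Ax] p0 ⊢ p0
    [Ax] p0 ⊢ p0

Result: YES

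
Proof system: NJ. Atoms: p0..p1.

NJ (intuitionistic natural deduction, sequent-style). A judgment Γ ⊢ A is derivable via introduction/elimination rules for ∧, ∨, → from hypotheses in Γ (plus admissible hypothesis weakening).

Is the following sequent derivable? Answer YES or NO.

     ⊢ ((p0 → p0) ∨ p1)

Derivation (root first):
[∨I₁]  ⊢ ((p0 → p0) ∨ p1)
  [→I]  ⊢ (p0 → p0)
    [Ax] p0 ⊢ p0

Result: YES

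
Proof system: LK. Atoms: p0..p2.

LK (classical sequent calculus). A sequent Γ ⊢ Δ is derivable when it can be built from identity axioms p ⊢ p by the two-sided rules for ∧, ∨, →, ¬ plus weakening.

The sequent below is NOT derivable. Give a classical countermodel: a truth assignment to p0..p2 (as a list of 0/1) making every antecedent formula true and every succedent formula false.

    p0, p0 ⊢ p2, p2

Enumerate valuations to refute Γ ⊢ Δ:
  v=000: Γ:[p0=F, p0=F] Δ:[p2=F, p2=F] refutes=False
  v=001: Γ:[p0=F, p0=F] Δ:[p2=T, p2=T] refutes=False
  v=010: Γ:[p0=F, p0=F] Δ:[p2=F, p2=F] refutes=False
  v=011: Γ:[p0=F, p0=F] Δ:[p2=T, p2=T] refutes=False
  v=100: Γ:[p0=T, p0=T] Δ:[p2=F, p2=F] refutes=True  ← countermodel

Result: [1, 0, 0]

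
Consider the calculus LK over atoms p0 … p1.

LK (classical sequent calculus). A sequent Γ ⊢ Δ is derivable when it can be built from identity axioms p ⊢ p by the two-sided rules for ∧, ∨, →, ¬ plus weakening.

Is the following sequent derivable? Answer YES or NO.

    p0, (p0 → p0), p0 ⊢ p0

Derivation (root first):
[WL] p0, (p0 → p0), p0 ⊢ p0
  [→L] p0, (p0 → p0) ⊢ p0
    [Ax] p0 ⊢ p0
    [Ax] p0 ⊢ p0

Result: YES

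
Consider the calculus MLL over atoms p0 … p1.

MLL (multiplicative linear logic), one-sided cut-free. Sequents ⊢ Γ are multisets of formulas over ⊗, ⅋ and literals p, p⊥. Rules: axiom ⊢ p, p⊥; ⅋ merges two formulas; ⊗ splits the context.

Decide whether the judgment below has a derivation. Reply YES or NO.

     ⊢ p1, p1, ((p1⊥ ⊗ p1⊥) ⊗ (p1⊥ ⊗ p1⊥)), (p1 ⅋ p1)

Proof tree:
[⅋]  ⊢ p1, p1, ((p1⊥ ⊗ p1⊥) ⊗ (p1⊥ ⊗ p1⊥)), (p1 ⅋ p1)
  [⊗]  ⊢ p1, p1, p1, p1, ((p1⊥ ⊗ p1⊥) ⊗ (p1⊥ ⊗ p1⊥))
    [⊗]  ⊢ p1, p1, (p1⊥ ⊗ p1⊥)
      [Ax]  ⊢ p1, p1⊥
      [Ax]  ⊢ p1, p1⊥
    [⊗]  ⊢ p1, p1, (p1⊥ ⊗ p1⊥)
      [Ax]  ⊢ p1, p1⊥
      [Ax]  ⊢ p1, p1⊥

Result: YES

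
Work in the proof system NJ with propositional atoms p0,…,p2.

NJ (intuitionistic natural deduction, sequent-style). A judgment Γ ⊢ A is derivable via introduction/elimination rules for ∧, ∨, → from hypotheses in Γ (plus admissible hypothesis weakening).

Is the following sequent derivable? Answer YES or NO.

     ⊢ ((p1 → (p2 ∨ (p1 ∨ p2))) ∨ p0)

Derivation (root first):
[∨I₁]  ⊢ ((p1 → (p2 ∨ (p1 ∨ p2))) ∨ p0)
  [→I]  ⊢ (p1 → (p2 ∨ (p1 ∨ p2)))
    [∨I₂] p1 ⊢ (p2 ∨ (p1 ∨ p2))
      [∨I₁] p1 ⊢ (p1 ∨ p2)
        [Ax] p1 ⊢ p1

Result: YES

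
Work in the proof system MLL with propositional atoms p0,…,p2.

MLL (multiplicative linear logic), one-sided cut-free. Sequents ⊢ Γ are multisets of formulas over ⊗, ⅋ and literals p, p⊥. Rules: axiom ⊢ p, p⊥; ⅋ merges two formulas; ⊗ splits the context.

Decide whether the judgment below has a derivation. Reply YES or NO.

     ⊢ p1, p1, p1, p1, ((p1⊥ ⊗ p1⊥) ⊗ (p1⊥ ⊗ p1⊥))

Derivation trace:
[⊗]  ⊢ p1, p1, p1, p1, ((p1⊥ ⊗ p1⊥) ⊗ (p1⊥ ⊗ p1⊥))
  [⊗]  ⊢ p1, p1, (p1⊥ ⊗ p1⊥)
    [Ax]  ⊢ p1, p1⊥
    [Ax]  ⊢ p1, p1⊥
  [⊗]  ⊢ p1, p1, (p1⊥ ⊗ p1⊥)
    [Ax]  ⊢ p1, p1⊥
    [Ax]  ⊢ p1, p1⊥

Result: YES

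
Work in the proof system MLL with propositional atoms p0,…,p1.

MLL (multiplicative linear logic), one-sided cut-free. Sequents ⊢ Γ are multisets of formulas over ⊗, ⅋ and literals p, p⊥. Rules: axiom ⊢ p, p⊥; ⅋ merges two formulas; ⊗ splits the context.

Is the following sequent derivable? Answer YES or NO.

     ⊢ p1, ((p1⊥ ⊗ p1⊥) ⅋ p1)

Derivation (root first):
[⅋]  ⊢ p1, ((p1⊥ ⊗ p1⊥) ⅋ p1)
  [⊗]  ⊢ p1, p1, (p1⊥ ⊗ p1⊥)
    [Ax]  ⊢ p1, p1⊥
    [Ax]  ⊢ p1, p1⊥

Result: YES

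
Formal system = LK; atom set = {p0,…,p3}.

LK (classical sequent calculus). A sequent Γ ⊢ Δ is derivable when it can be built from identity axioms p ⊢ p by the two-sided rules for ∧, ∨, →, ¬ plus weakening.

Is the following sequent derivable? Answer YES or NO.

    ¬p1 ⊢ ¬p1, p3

Derivation trace:
[WR] ¬p1 ⊢ ¬p1, p3
  [¬R] ¬p1 ⊢ ¬p1
    [¬L] p1, ¬p1 ⊢ 
      [Ax] p1 ⊢ p1

Result: YES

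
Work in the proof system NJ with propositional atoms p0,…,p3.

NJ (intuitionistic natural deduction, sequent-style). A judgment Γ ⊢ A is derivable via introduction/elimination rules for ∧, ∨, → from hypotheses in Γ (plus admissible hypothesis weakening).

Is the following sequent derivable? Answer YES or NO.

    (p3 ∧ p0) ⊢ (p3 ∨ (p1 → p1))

Derivation trace:
[∨I₂] (p3 ∧ p0) ⊢ (p3 ∨ (p1 → p1))
  [Wk] (p3 ∧ p0) ⊢ (p1 → p1)
    [→I]  ⊢ (p1 → p1)
      [Ax] p1 ⊢ p1

Result: YES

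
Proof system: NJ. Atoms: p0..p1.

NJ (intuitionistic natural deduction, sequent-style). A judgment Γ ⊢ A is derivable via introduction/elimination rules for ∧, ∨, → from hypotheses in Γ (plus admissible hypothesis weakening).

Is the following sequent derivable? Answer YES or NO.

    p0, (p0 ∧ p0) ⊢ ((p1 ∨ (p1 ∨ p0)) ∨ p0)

Derivation trace:
[Wk] p0, (p0 ∧ p0) ⊢ ((p1 ∨ (p1 ∨ p0)) ∨ p0)
  [∨I₁] p0 ⊢ ((p1 ∨ (p1 ∨ p0)) ∨ p0)
    [∨I₂] p0 ⊢ (p1 ∨ (p1 ∨ p0))
      [∨I₂] p0 ⊢ (p1 ∨ p0)
        [Ax] p0 ⊢ p0

Result: YES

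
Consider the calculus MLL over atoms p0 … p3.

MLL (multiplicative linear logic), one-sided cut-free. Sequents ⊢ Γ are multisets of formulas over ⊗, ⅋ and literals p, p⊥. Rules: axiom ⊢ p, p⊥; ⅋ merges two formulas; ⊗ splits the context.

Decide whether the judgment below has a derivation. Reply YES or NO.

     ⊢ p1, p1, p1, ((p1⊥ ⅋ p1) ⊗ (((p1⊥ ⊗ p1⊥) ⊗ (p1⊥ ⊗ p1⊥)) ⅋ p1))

Derivation trace:
[⊗]  ⊢ p1, p1, p1, ((p1⊥ ⅋ p1) ⊗ (((p1⊥ ⊗ p1⊥) ⊗ (p1⊥ ⊗ p1⊥)) ⅋ p1))
  [⅋]  ⊢ (p1⊥ ⅋ p1)
    [Ax]  ⊢ p1, p1⊥
  [⅋]  ⊢ p1, p1, p1, (((p1⊥ ⊗ p1⊥) ⊗ (p1⊥ ⊗ p1⊥)) ⅋ p1)
    [⊗]  ⊢ p1, p1, p1, p1, ((p1⊥ ⊗ p1⊥) ⊗ (p1⊥ ⊗ p1⊥))
      [⊗]  ⊢ p1, p1, (p1⊥ ⊗ p1⊥)
        [Ax]  ⊢ p1, p1⊥
        [Ax]  ⊢ p1, p1⊥
      [⊗]  ⊢ p1, p1, (p1⊥ ⊗ p1⊥)
        [Ax]  ⊢ p1, p1⊥
        [Ax]  ⊢ p1, p1⊥

Result: YES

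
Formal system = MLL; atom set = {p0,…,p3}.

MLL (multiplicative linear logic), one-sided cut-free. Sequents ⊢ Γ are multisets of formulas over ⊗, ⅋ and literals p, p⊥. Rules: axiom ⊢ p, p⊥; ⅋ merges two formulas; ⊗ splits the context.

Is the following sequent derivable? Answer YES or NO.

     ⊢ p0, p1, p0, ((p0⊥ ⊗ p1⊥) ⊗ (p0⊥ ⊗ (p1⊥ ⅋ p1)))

Derivation trace:
[⊗]  ⊢ p0, p1, p0, ((p0⊥ ⊗ p1⊥) ⊗ (p0⊥ ⊗ (p1⊥ ⅋ p1)))
  [⊗]  ⊢ p0, p1, (p0⊥ ⊗ p1⊥)
    [Ax]  ⊢ p0, p0⊥
    [Ax]  ⊢ p1, p1⊥
  [⊗]  ⊢ p0, (p0⊥ ⊗ (p1⊥ ⅋ p1))
    [Ax]  ⊢ p0, p0⊥
    [⅋]  ⊢ (p1⊥ ⅋ p1)
      [Ax]  ⊢ p1, p1⊥

Result: YES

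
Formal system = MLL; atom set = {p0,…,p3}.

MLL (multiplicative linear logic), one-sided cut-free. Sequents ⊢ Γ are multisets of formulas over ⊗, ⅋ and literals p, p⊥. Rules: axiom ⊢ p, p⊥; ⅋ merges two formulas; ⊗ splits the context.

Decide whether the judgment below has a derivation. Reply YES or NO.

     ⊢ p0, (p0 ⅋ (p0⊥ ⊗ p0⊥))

Derivation trace:
[⅋]  ⊢ p0, (p0 ⅋ (p0⊥ ⊗ p0⊥))
  [⊗]  ⊢ p0, p0, (p0⊥ ⊗ p0⊥)
    [Ax]  ⊢ p0, p0⊥
    [Ax]  ⊢ p0, p0⊥

Result: YES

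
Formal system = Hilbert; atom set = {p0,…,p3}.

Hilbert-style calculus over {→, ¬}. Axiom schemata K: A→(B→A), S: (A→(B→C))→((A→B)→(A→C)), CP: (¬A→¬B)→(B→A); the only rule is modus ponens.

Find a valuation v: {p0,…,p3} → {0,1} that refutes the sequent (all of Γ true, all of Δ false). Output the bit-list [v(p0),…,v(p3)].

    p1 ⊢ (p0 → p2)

Truth-table refutation:
  v=0000: Γ:[p1=F] Δ:[(p0 → p2)=T] refutes=False
  v=0001: Γ:[p1=F] Δ:[(p0 → p2)=T] refutes=False
  v=0010: Γ:[p1=F] Δ:[(p0 → p2)=T] refutes=False
  v=0011: Γ:[p1=F] Δ:[(p0 → p2)=T] refutes=False
  v=0100: Γ:[p1=T] Δ:[(p0 → p2)=T] refutes=False
  v=0101: Γ:[p1=T] Δ:[(p0 → p2)=T] refutes=False
  v=0110: Γ:[p1=T] Δ:[(p0 → p2)=T] refutes=False
  v=0111: Γ:[p1=T] Δ:[(p0 → p2)=T] refutes=False
  v=1000: Γ:[p1=F] Δ:[(p0 → p2)=F] refutes=False
  v=1001: Γ:[p1=F] Δ:[(p0 → p2)=F] refutes=False
  v=1010: Γ:[p1=F] Δ:[(p0 → p2)=T] refutes=False
  v=1011: Γ:[p1=F] Δ:[(p0 → p2)=T] refutes=False
  v=1100: Γ:[p1=T] Δ:[(p0 → p2)=F] refutes=True  ← countermodel

Result: [1, 1, 0, 0]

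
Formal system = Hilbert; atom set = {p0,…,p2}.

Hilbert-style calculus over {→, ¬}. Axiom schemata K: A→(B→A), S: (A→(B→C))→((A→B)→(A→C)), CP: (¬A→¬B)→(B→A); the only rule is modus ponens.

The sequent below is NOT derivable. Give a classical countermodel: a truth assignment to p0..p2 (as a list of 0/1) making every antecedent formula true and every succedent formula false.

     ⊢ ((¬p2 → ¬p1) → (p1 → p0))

Truth-table refutation:
  v=000: Γ:[] Δ:[((¬p2 → ¬p1) → (p1 → p0))=T] refutes=False
  v=001: Γ:[] Δ:[((¬p2 → ¬p1) → (p1 → p0))=T] refutes=False
  v=010: Γ:[] Δ:[((¬p2 → ¬p1) → (p1 → p0))=T] refutes=False
  v=011: Γ:[] Δ:[((¬p2 → ¬p1) → (p1 → p0))=F] refutes=True  ← countermodel

Result: [0, 1, 1]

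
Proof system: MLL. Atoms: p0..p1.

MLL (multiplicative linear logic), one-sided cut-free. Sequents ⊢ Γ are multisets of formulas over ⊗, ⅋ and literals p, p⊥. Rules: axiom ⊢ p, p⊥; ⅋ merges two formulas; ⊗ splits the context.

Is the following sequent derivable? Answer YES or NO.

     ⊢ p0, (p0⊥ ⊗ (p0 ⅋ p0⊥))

Derivation (root first):
[⊗]  ⊢ p0, (p0⊥ ⊗ (p0 ⅋ p0⊥))
  [Ax]  ⊢ p0, p0⊥
  [⅋]  ⊢ (p0 ⅋ p0⊥)
    [Ax]  ⊢ p0, p0⊥

Result: YES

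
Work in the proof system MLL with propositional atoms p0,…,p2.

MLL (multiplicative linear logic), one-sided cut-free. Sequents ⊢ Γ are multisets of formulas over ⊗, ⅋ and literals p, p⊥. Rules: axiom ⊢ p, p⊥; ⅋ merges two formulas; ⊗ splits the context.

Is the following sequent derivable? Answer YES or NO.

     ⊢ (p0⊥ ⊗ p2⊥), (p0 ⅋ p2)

Derivation (root first):
[⅋]  ⊢ (p0⊥ ⊗ p2⊥), (p0 ⅋ p2)
  [⊗]  ⊢ p0, p2, (p0⊥ ⊗ p2⊥)
    [Ax]  ⊢ p0, p0⊥
    [Ax]  ⊢ p2, p2⊥

Result: YES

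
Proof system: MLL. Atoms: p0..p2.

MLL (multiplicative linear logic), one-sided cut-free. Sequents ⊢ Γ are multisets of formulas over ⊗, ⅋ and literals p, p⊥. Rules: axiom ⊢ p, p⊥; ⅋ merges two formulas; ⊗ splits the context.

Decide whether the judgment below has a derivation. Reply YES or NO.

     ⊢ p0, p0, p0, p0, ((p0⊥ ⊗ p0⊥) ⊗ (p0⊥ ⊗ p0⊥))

Derivation trace:
[⊗]  ⊢ p0, p0, p0, p0, ((p0⊥ ⊗ p0⊥) ⊗ (p0⊥ ⊗ p0⊥))
  [⊗]  ⊢ p0, p0, (p0⊥ ⊗ p0⊥)
    [Ax]  ⊢ p0, p0⊥
    [Ax]  ⊢ p0, p0⊥
  [⊗]  ⊢ p0, p0, (p0⊥ ⊗ p0⊥)
    [Ax]  ⊢ p0, p0⊥
    [Ax]  ⊢ p0, p0⊥

Result: YES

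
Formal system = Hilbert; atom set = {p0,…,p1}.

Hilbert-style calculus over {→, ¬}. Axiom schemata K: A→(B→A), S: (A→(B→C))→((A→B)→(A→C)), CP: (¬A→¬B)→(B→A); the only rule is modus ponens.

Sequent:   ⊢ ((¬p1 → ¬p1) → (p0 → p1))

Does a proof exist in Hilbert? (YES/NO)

Truth-table refutation:
  v=00: Γ:[] Δ:[((¬p1 → ¬p1) → (p0 → p1))=T] refutes=False
  v=01: Γ:[] Δ:[((¬p1 → ¬p1) → (p0 → p1))=T] refutes=False
  v=10: Γ:[] Δ:[((¬p1 → ¬p1) → (p0 → p1))=F] refutes=True  ← countermodel

Result: NO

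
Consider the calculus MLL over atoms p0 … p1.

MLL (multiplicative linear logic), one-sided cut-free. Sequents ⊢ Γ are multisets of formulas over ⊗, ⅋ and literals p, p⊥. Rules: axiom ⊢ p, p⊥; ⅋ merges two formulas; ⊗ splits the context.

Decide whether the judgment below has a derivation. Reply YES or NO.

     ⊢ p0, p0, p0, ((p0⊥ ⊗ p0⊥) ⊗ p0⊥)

Derivation (root first):
[⊗]  ⊢ p0, p0, p0, ((p0⊥ ⊗ p0⊥) ⊗ p0⊥)
  [⊗]  ⊢ p0, p0, (p0⊥ ⊗ p0⊥)
    [Ax]  ⊢ p0, p0⊥
    [Ax]  ⊢ p0, p0⊥
  [Ax]  ⊢ p0, p0⊥

Result: YES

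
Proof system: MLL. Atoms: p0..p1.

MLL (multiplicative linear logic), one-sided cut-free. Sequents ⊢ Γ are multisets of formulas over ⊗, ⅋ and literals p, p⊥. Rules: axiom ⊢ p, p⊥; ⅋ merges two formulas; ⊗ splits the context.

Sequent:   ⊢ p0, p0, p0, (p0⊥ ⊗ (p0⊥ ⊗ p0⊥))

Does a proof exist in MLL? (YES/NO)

Derivation trace:
[⊗]  ⊢ p0, p0, p0, (p0⊥ ⊗ (p0⊥ ⊗ p0⊥))
  [Ax]  ⊢ p0, p0⊥
  [⊗]  ⊢ p0, p0, (p0⊥ ⊗ p0⊥)
    [Ax]  ⊢ p0, p0⊥
    [Ax]  ⊢ p0, p0⊥

Result: YES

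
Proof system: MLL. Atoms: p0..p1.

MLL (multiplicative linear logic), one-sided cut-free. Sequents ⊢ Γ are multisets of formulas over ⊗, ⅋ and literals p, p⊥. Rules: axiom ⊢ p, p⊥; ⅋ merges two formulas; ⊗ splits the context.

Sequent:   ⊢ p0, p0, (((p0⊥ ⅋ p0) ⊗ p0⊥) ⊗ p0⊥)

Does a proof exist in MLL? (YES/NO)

Derivation trace:
[⊗]  ⊢ p0, p0, (((p0⊥ ⅋ p0) ⊗ p0⊥) ⊗ p0⊥)
  [⊗]  ⊢ p0, ((p0⊥ ⅋ p0) ⊗ p0⊥)
    [⅋]  ⊢ (p0⊥ ⅋ p0)
      [Ax]  ⊢ p0, p0⊥
    [Ax]  ⊢ p0, p0⊥
  [Ax]  ⊢ p0, p0⊥

Result: YES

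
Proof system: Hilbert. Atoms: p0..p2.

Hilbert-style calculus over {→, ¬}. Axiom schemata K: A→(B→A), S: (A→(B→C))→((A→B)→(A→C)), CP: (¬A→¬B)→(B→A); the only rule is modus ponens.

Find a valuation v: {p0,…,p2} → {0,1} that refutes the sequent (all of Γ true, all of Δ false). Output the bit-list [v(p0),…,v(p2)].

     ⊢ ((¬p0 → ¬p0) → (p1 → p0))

Truth-table refutation:
  v=000: Γ:[] Δ:[((¬p0 → ¬p0) → (p1 → p0))=T] refutes=False
  v=001: Γ:[] Δ:[((¬p0 → ¬p0) → (p1 → p0))=T] refutes=False
  v=010: Γ:[] Δ:[((¬p0 → ¬p0) → (p1 → p0))=F] refutes=True  ← countermodel

Result: [0, 1, 0]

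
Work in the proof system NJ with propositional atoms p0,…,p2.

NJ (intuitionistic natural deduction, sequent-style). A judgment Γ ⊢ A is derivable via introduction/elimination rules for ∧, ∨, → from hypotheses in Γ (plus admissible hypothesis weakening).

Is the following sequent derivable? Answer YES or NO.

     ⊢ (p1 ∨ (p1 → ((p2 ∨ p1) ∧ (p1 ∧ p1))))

Proof tree:
[∨I₂]  ⊢ (p1 ∨ (p1 → ((p2 ∨ p1) ∧ (p1 ∧ p1))))
  [→I]  ⊢ (p1 → ((p2 ∨ p1) ∧ (p1 ∧ p1)))
    [∧I] p1 ⊢ ((p2 ∨ p1) ∧ (p1 ∧ p1))
      [∨I₂] p1 ⊢ (p2 ∨ p1)
        [Ax] p1 ⊢ p1
      [∧I] p1 ⊢ (p1 ∧ p1)
        [Ax] p1 ⊢ p1
        [Ax] p1 ⊢ p1

Result: YES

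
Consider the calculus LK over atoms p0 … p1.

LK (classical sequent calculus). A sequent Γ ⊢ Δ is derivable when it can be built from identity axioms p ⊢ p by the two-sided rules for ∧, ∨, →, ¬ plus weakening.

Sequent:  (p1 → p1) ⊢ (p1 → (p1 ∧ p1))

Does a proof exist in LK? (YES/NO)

Proof tree:
[→R] (p1 → p1) ⊢ (p1 → (p1 ∧ p1))
  [∧R] p1, (p1 → p1) ⊢ (p1 ∧ p1)
    [Ax] p1 ⊢ p1
    [→L] p1, (p1 → p1) ⊢ p1
      [Ax] p1 ⊢ p1
      [Ax] p1 ⊢ p1

Result: YES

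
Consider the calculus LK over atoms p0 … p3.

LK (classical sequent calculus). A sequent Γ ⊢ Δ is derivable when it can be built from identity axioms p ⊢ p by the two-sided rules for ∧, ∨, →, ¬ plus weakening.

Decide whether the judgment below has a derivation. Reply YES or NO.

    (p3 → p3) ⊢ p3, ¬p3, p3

Derivation trace:
[WR] (p3 → p3) ⊢ p3, ¬p3, p3
  [¬R] (p3 → p3) ⊢ p3, ¬p3
    [→L] p3, (p3 → p3) ⊢ p3
      [Ax] p3 ⊢ p3
      [Ax] p3 ⊢ p3

Result: YES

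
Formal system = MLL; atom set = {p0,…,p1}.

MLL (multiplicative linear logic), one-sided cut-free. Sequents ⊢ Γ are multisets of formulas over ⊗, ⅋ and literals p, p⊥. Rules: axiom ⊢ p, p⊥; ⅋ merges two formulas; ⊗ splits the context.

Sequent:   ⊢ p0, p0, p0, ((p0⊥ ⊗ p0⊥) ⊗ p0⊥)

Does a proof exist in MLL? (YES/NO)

Derivation trace:
[⊗]  ⊢ p0, p0, p0, ((p0⊥ ⊗ p0⊥) ⊗ p0⊥)
  [⊗]  ⊢ p0, p0, (p0⊥ ⊗ p0⊥)
    [Ax]  ⊢ p0, p0⊥
    [Ax]  ⊢ p0, p0⊥
  [Ax]  ⊢ p0, p0⊥

Result: YES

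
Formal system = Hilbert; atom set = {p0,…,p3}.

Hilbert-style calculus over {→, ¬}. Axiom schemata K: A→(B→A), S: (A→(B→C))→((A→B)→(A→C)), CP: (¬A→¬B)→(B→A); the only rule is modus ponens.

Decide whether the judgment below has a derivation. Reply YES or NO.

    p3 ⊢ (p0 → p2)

Enumerate valuations to refute Γ ⊢ Δ:
  v=0000: Γ:[p3=F] Δ:[(p0 → p2)=T] refutes=False
  v=0001: Γ:[p3=T] Δ:[(p0 → p2)=T] refutes=False
  v=0010: Γ:[p3=F] Δ:[(p0 → p2)=T] refutes=False
  v=0011: Γ:[p3=T] Δ:[(p0 → p2)=T] refutes=False
  v=0100: Γ:[p3=F] Δ:[(p0 → p2)=T] refutes=False
  v=0101: Γ:[p3=T] Δ:[(p0 → p2)=T] refutes=False
  v=0110: Γ:[p3=F] Δ:[(p0 → p2)=T] refutes=False
  v=0111: Γ:[p3=T] Δ:[(p0 → p2)=T] refutes=False
  v=1000: Γ:[p3=F] Δ:[(p0 → p2)=F] refutes=False
  v=1001: Γ:[p3=T] Δ:[(p0 → p2)=F] refutes=True  ← countermodel

Result: NO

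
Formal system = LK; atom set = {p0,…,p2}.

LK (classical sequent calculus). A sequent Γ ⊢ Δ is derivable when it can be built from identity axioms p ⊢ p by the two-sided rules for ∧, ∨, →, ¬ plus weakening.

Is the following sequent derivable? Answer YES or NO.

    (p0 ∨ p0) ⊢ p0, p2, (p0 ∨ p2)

Proof tree:
[∨L] (p0 ∨ p0) ⊢ p0, p2, (p0 ∨ p2)
  [∨R] p0 ⊢ (p0 ∨ p2)
    [WR] p0 ⊢ p0, p2
      [Ax] p0 ⊢ p0
  [WR] p0 ⊢ p0, p2
    [Ax] p0 ⊢ p0

Result: YES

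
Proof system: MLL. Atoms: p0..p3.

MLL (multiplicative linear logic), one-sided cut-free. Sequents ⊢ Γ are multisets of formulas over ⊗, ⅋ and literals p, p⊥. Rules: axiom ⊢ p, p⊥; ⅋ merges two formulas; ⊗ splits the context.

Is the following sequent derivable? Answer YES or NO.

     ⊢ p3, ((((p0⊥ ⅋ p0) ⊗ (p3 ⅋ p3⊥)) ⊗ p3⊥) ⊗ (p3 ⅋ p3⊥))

Derivation (root first):
[⊗]  ⊢ p3, ((((p0⊥ ⅋ p0) ⊗ (p3 ⅋ p3⊥)) ⊗ p3⊥) ⊗ (p3 ⅋ p3⊥))
  [⊗]  ⊢ p3, (((p0⊥ ⅋ p0) ⊗ (p3 ⅋ p3⊥)) ⊗ p3⊥)
    [⊗]  ⊢ ((p0⊥ ⅋ p0) ⊗ (p3 ⅋ p3⊥))
      [⅋]  ⊢ (p0⊥ ⅋ p0)
        [Ax]  ⊢ p0, p0⊥
      [⅋]  ⊢ (p3 ⅋ p3⊥)
        [Ax]  ⊢ p3, p3⊥
    [Ax]  ⊢ p3, p3⊥
  [⅋]  ⊢ (p3 ⅋ p3⊥)
    [Ax]  ⊢ p3, p3⊥

Result: YES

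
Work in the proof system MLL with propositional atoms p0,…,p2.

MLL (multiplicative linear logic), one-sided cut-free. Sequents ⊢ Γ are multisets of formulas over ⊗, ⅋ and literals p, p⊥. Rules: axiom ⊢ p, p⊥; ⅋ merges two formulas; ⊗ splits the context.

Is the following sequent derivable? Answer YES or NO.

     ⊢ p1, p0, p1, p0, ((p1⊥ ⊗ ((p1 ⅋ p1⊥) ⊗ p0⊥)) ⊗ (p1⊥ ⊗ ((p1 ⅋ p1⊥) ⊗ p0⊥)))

Proof tree:
[⊗]  ⊢ p1, p0, p1, p0, ((p1⊥ ⊗ ((p1 ⅋ p1⊥) ⊗ p0⊥)) ⊗ (p1⊥ ⊗ ((p1 ⅋ p1⊥) ⊗ p0⊥)))
  [⊗]  ⊢ p1, p0, (p1⊥ ⊗ ((p1 ⅋ p1⊥) ⊗ p0⊥))
    [Ax]  ⊢ p1, p1⊥
    [⊗]  ⊢ p0, ((p1 ⅋ p1⊥) ⊗ p0⊥)
      [⅋]  ⊢ (p1 ⅋ p1⊥)
        [Ax]  ⊢ p1, p1⊥
      [Ax]  ⊢ p0, p0⊥
  [⊗]  ⊢ p1, p0, (p1⊥ ⊗ ((p1 ⅋ p1⊥) ⊗ p0⊥))
    [Ax]  ⊢ p1, p1⊥
    [⊗]  ⊢ p0, ((p1 ⅋ p1⊥) ⊗ p0⊥)
      [⅋]  ⊢ (p1 ⅋ p1⊥)
        [Ax]  ⊢ p1, p1⊥
      [Ax]  ⊢ p0, p0⊥

Result: YES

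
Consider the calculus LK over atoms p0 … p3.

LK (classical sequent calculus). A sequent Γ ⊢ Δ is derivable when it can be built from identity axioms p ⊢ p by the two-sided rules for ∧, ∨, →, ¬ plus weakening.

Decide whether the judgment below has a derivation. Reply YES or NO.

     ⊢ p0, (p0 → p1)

Derivation trace:
[→R]  ⊢ p0, (p0 → p1)
  [WR] p0 ⊢ p0, p1
    [Ax] p0 ⊢ p0

Result: YES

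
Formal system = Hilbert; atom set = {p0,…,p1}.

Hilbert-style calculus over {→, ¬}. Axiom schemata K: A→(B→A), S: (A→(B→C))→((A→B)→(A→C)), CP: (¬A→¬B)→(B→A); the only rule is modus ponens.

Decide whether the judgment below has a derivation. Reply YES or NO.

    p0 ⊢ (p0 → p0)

Derivation (root first):
[MP] p0 ⊢ (p0 → p0)
  [K]  ⊢ (p0 → (p0 → p0))
  [MP] p0 ⊢ p0
    [MP] p0 ⊢ (p0 → p0)
      [K]  ⊢ (p0 → (p0 → p0))
      [Hyp] p0 ⊢ p0
    [Hyp] p0 ⊢ p0

Result: YES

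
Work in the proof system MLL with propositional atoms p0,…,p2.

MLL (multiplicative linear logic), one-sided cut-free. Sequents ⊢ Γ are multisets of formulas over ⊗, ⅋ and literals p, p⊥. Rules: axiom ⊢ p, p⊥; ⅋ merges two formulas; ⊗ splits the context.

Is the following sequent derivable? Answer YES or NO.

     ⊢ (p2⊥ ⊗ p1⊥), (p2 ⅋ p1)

Derivation trace:
[⅋]  ⊢ (p2⊥ ⊗ p1⊥), (p2 ⅋ p1)
  [⊗]  ⊢ p2, p1, (p2⊥ ⊗ p1⊥)
    [Ax]  ⊢ p2, p2⊥
    [Ax]  ⊢ p1, p1⊥

Result: YES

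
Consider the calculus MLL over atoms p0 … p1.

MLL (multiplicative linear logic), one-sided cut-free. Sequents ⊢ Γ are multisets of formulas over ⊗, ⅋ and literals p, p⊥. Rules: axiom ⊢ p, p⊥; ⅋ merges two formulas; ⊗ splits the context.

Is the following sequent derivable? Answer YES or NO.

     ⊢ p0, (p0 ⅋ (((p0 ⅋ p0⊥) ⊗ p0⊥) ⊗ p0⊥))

Derivation trace:
[⅋]  ⊢ p0, (p0 ⅋ (((p0 ⅋ p0⊥) ⊗ p0⊥) ⊗ p0⊥))
  [⊗]  ⊢ p0, p0, (((p0 ⅋ p0⊥) ⊗ p0⊥) ⊗ p0⊥)
    [⊗]  ⊢ p0, ((p0 ⅋ p0⊥) ⊗ p0⊥)
      [⅋]  ⊢ (p0 ⅋ p0⊥)
        [Ax]  ⊢ p0, p0⊥
      [Ax]  ⊢ p0, p0⊥
    [Ax]  ⊢ p0, p0⊥

Result: YES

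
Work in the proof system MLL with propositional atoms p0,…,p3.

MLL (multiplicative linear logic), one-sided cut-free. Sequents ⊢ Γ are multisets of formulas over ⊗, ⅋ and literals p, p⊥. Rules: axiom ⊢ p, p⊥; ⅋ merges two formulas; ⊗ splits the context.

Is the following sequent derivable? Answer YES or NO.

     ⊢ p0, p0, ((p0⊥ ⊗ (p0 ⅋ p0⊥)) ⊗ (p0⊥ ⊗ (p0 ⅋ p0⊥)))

Derivation (root first):
[⊗]  ⊢ p0, p0, ((p0⊥ ⊗ (p0 ⅋ p0⊥)) ⊗ (p0⊥ ⊗ (p0 ⅋ p0⊥)))
  [⊗]  ⊢ p0, (p0⊥ ⊗ (p0 ⅋ p0⊥))
    [Ax]  ⊢ p0, p0⊥
    [⅋]  ⊢ (p0 ⅋ p0⊥)
      [Ax]  ⊢ p0, p0⊥
  [⊗]  ⊢ p0, (p0⊥ ⊗ (p0 ⅋ p0⊥))
    [Ax]  ⊢ p0, p0⊥
    [⅋]  ⊢ (p0 ⅋ p0⊥)
      [Ax]  ⊢ p0, p0⊥

Result: YES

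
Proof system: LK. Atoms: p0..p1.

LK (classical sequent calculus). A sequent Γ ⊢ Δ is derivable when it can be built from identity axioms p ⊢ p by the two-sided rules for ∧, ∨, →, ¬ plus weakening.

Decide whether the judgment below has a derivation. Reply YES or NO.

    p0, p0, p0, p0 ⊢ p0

Derivation (root first):
[WL] p0, p0, p0, p0 ⊢ p0
  [WL] p0, p0, p0 ⊢ p0
    [WL] p0, p0 ⊢ p0
      [Ax] p0 ⊢ p0

Result: YES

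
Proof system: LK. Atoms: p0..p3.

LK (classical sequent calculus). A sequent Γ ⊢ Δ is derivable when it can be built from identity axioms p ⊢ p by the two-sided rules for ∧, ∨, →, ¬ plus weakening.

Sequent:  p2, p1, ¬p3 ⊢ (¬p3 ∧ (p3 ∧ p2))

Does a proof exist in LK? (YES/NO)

Search for a countermodel by truth-table:
  v=0000: Γ:[p2=F, p1=F, ¬p3=T] Δ:[(¬p3 ∧ (p3 ∧ p2))=F] refutes=False
  v=0001: Γ:[p2=F, p1=F, ¬p3=F] Δ:[(¬p3 ∧ (p3 ∧ p2))=F] refutes=False
  v=0010: Γ:[p2=T, p1=F, ¬p3=T] Δ:[(¬p3 ∧ (p3 ∧ p2))=F] refutes=False
  v=0011: Γ:[p2=T, p1=F, ¬p3=F] Δ:[(¬p3 ∧ (p3 ∧ p2))=F] refutes=False
  v=0100: Γ:[p2=F, p1=T, ¬p3=T] Δ:[(¬p3 ∧ (p3 ∧ p2))=F] refutes=False
  v=0101: Γ:[p2=F, p1=T, ¬p3=F] Δ:[(¬p3 ∧ (p3 ∧ p2))=F] refutes=False
  v=0110: Γ:[p2=T, p1=T, ¬p3=T] Δ:[(¬p3 ∧ (p3 ∧ p2))=F] refutes=True  ← countermodel

Result: NO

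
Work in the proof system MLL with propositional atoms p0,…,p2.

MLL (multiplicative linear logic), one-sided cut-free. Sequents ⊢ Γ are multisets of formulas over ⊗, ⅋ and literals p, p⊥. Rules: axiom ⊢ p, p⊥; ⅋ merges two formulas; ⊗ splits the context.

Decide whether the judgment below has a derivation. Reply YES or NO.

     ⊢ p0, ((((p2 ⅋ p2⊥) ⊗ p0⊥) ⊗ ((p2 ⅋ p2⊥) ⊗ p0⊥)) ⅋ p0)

Derivation trace:
[⅋]  ⊢ p0, ((((p2 ⅋ p2⊥) ⊗ p0⊥) ⊗ ((p2 ⅋ p2⊥) ⊗ p0⊥)) ⅋ p0)
  [⊗]  ⊢ p0, p0, (((p2 ⅋ p2⊥) ⊗ p0⊥) ⊗ ((p2 ⅋ p2⊥) ⊗ p0⊥))
    [⊗]  ⊢ p0, ((p2 ⅋ p2⊥) ⊗ p0⊥)
      [⅋]  ⊢ (p2 ⅋ p2⊥)
        [Ax]  ⊢ p2, p2⊥
      [Ax]  ⊢ p0, p0⊥
    [⊗]  ⊢ p0, ((p2 ⅋ p2⊥) ⊗ p0⊥)
      [⅋]  ⊢ (p2 ⅋ p2⊥)
        [Ax]  ⊢ p2, p2⊥
      [Ax]  ⊢ p0, p0⊥

Result: YES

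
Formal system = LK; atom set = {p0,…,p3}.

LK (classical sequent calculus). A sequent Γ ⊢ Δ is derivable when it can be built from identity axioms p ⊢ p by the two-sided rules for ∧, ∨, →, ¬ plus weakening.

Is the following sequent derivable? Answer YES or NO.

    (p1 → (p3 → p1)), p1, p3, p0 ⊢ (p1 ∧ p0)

Derivation trace:
[∧R] (p1 → (p3 → p1)), p1, p3, p0 ⊢ (p1 ∧ p0)
  [→L] p1, p3, (p1 → (p3 → p1)) ⊢ p1
    [Ax] p1 ⊢ p1
    [→L] p3, (p3 → p1) ⊢ p1
      [Ax] p3 ⊢ p3
      [Ax] p1 ⊢ p1
  [Ax] p0 ⊢ p0

Result: YES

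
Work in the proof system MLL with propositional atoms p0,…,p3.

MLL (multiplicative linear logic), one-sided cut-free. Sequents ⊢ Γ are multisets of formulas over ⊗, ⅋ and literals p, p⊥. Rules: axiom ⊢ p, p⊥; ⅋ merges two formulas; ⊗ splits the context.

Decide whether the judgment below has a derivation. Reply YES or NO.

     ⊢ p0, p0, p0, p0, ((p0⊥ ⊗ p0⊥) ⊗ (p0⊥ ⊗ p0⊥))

Proof tree:
[⊗]  ⊢ p0, p0, p0, p0, ((p0⊥ ⊗ p0⊥) ⊗ (p0⊥ ⊗ p0⊥))
  [⊗]  ⊢ p0, p0, (p0⊥ ⊗ p0⊥)
    [Ax]  ⊢ p0, p0⊥
    [Ax]  ⊢ p0, p0⊥
  [⊗]  ⊢ p0, p0, (p0⊥ ⊗ p0⊥)
    [Ax]  ⊢ p0, p0⊥
    [Ax]  ⊢ p0, p0⊥

Result: YES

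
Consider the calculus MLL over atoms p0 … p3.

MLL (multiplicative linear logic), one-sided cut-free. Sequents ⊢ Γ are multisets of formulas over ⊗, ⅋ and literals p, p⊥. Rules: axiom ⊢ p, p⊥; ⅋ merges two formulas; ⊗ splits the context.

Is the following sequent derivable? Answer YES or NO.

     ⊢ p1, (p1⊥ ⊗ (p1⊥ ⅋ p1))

Proof tree:
[⊗]  ⊢ p1, (p1⊥ ⊗ (p1⊥ ⅋ p1))
  [Ax]  ⊢ p1, p1⊥
  [⅋]  ⊢ (p1⊥ ⅋ p1)
    [Ax]  ⊢ p1, p1⊥

Result: YES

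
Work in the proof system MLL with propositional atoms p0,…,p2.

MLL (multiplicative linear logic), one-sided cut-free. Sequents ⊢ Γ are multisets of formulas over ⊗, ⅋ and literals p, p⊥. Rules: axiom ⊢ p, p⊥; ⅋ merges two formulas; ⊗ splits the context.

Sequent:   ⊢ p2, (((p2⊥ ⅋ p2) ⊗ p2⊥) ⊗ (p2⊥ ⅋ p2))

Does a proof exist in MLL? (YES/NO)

Derivation trace:
[⊗]  ⊢ p2, (((p2⊥ ⅋ p2) ⊗ p2⊥) ⊗ (p2⊥ ⅋ p2))
  [⊗]  ⊢ p2, ((p2⊥ ⅋ p2) ⊗ p2⊥)
    [⅋]  ⊢ (p2⊥ ⅋ p2)
      [Ax]  ⊢ p2, p2⊥
    [Ax]  ⊢ p2, p2⊥
  [⅋]  ⊢ (p2⊥ ⅋ p2)
    [Ax]  ⊢ p2, p2⊥

Result: YES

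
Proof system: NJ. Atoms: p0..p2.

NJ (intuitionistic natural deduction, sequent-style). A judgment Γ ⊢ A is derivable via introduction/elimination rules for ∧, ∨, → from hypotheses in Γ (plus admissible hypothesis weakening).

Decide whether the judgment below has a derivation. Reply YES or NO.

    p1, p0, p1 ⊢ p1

Proof tree:
[Wk] p1, p0, p1 ⊢ p1
  [Wk] p1, p0 ⊢ p1
    [Ax] p1 ⊢ p1

Result: YES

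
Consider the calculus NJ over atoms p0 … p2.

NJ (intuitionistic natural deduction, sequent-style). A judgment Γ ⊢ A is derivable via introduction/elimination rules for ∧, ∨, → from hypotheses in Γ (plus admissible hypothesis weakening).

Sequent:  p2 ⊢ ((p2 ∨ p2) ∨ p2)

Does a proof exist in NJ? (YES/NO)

Derivation trace:
[∨I₁] p2 ⊢ ((p2 ∨ p2) ∨ p2)
  [∨I₁] p2 ⊢ (p2 ∨ p2)
    [Ax] p2 ⊢ p2

Result: YES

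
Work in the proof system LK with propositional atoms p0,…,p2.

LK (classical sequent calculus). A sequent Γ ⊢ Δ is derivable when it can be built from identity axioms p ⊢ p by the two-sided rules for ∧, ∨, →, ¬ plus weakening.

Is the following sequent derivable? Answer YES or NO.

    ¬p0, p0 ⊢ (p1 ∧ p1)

Proof tree:
[∧R] ¬p0, p0 ⊢ (p1 ∧ p1)
  [WR] p0, ¬p0 ⊢ p1
    [¬L] p0, ¬p0 ⊢ 
      [Ax] p0 ⊢ p0
  [WR] p0, ¬p0 ⊢ p1
    [¬L] p0, ¬p0 ⊢ 
      [Ax] p0 ⊢ p0

Result: YES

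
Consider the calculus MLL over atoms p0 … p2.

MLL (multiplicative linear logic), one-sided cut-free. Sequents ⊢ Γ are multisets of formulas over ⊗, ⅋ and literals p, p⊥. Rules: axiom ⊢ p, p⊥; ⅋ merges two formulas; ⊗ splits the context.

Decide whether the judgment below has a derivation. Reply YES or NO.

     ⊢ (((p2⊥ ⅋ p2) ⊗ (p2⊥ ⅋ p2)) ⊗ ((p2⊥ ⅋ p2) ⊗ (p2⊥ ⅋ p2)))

Proof tree:
[⊗]  ⊢ (((p2⊥ ⅋ p2) ⊗ (p2⊥ ⅋ p2)) ⊗ ((p2⊥ ⅋ p2) ⊗ (p2⊥ ⅋ p2)))
  [⊗]  ⊢ ((p2⊥ ⅋ p2) ⊗ (p2⊥ ⅋ p2))
    [⅋]  ⊢ (p2⊥ ⅋ p2)
      [Ax]  ⊢ p2, p2⊥
    [⅋]  ⊢ (p2⊥ ⅋ p2)
      [Ax]  ⊢ p2, p2⊥
  [⊗]  ⊢ ((p2⊥ ⅋ p2) ⊗ (p2⊥ ⅋ p2))
    [⅋]  ⊢ (p2⊥ ⅋ p2)
      [Ax]  ⊢ p2, p2⊥
    [⅋]  ⊢ (p2⊥ ⅋ p2)
      [Ax]  ⊢ p2, p2⊥

Result: YES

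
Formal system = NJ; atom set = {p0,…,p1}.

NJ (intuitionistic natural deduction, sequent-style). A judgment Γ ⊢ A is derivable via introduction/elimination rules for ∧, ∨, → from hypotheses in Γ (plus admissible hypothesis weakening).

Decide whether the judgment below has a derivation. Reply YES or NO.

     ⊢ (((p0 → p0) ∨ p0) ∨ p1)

Derivation (root first):
[∨I₁]  ⊢ (((p0 → p0) ∨ p0) ∨ p1)
  [∨I₁]  ⊢ ((p0 → p0) ∨ p0)
    [→I]  ⊢ (p0 → p0)
      [Ax] p0 ⊢ p0

Result: YES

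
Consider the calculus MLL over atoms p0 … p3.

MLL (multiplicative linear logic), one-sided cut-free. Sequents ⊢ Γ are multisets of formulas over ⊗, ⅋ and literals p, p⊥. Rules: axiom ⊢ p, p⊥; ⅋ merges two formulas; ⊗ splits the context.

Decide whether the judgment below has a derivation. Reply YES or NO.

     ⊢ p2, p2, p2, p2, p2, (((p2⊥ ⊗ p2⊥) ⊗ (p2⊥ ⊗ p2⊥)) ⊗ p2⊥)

Proof tree:
[⊗]  ⊢ p2, p2, p2, p2, p2, (((p2⊥ ⊗ p2⊥) ⊗ (p2⊥ ⊗ p2⊥)) ⊗ p2⊥)
  [⊗]  ⊢ p2, p2, p2, p2, ((p2⊥ ⊗ p2⊥) ⊗ (p2⊥ ⊗ p2⊥))
    [⊗]  ⊢ p2, p2, (p2⊥ ⊗ p2⊥)
      [Ax]  ⊢ p2, p2⊥
      [Ax]  ⊢ p2, p2⊥
    [⊗]  ⊢ p2, p2, (p2⊥ ⊗ p2⊥)
      [Ax]  ⊢ p2, p2⊥
      [Ax]  ⊢ p2, p2⊥
  [Ax]  ⊢ p2, p2⊥

Result: YES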